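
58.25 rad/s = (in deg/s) 3337. Check: 1 deg/s = 0.017453293 rad/s, so 58.25 rad/s = 58.25 / 0.017453293 = 3337.4792 deg/s ≈ 3337 deg/s (4 s.f.).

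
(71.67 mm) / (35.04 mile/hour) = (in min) 1 mm = 0.001 m, so 71.67 mm = 71.67 * 0.001 = 0.07167 m. 1 mile/hour = 0.44704 m/s, so 35.04 mile/hour = 35.04 * 0.44704 = 15.664282 m/s. Combine: 0.07167 m / 15.664282 m/s = 0.0045753774 s. 1 min = 60 s, so 0.0045753774 s = 0.0045753774 / 60 = 7.625629e-05 min ≈ 7.626e-05 min (4 s.f.). Final answer: 7.626e-05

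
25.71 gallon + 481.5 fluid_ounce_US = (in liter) 111.6. Check: 1 gallon = 0.0037854118 m^3, so 25.71 gallon = 25.71 * 0.0037854118 = 0.097322937 m^3. 1 fluid_ounce_US = 2.957353e-05 m^3, so 481.5 fluid_ounce_US = 481.5 * 2.957353e-05 = 0.014239654 m^3. Sum: 0.097322937 + 0.014239654 = 0.11156259 m^3. 1 liter = 0.001 m^3, so 0.11156259 m^3 = 0.11156259 / 0.001 = 111.56259 liter ≈ 111.6 liter (4 s.f.).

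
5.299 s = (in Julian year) 1.679e-07. Check: 1 Julian year = 31557600 s, so 5.299 s = 5.299 / 31557600 = 1.6791518e-07 Julian year ≈ 1.679e-07 Julian year (4 s.f.).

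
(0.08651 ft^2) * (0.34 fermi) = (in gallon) 1 ft^2 = 0.09290304 m^2, so 0.08651 ft^2 = 0.08651 * 0.09290304 = 0.008037042 m^2. 1 fermi = 1e-15 m, so 0.34 fermi = 0.34 * 1e-15 = 3.4e-16 m. Combine: 0.008037042 m^2 * 3.4e-16 m = 2.7325943e-18 m^3. 1 gallon = 0.0037854118 m^3, so 2.7325943e-18 m^3 = 2.7325943e-18 / 0.0037854118 = 7.2187504e-16 gallon ≈ 7.219e-16 gallon (4 s.f.). Final answer: 7.219e-16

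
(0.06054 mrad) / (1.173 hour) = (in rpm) 1 mrad = 0.001 rad, so 0.06054 mrad = 0.06054 * 0.001 = 6.054e-05 rad. 1 hour = 3600 s, so 1.173 hour = 1.173 * 3600 = 4222.8 s. Combine: 6.054e-05 rad / 4222.8 s = 1.4336459e-08 rad/s. 1 rpm = 0.10471976 rad/s, so 1.4336459e-08 rad/s = 1.4336459e-08 / 0.10471976 = 1.369031e-07 rpm ≈ 1.369e-07 rpm (4 s.f.). Final answer: 1.369e-07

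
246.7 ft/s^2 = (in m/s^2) 75.19. Check: 1 ft/s^2 = 0.3048 m/s^2, so 246.7 ft/s^2 = 246.7 * 0.3048 = 75.19416 m/s^2. Result: 75.19416 m/s^2 ≈ 75.19 m/s^2 (4 s.f.).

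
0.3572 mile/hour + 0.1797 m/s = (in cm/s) 1 mile/hour = 0.44704 m/s, so 0.3572 mile/hour = 0.3572 * 0.44704 = 0.15968269 m/s. 0.1797 m/s is already in m/s. Sum: 0.15968269 + 0.1797 = 0.33938269 m/s. 1 cm/s = 0.01 m/s, so 0.33938269 m/s = 0.33938269 / 0.01 = 33.938269 cm/s ≈ 33.94 cm/s (4 s.f.). Final answer: 33.94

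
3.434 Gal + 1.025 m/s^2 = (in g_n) 0.108. Check: 1 Gal = 0.01 m/s^2, so 3.434 Gal = 3.434 * 0.01 = 0.03434 m/s^2. 1.025 m/s^2 is already in m/s^2. Sum: 0.03434 + 1.025 = 1.05934 m/s^2. 1 g_n = 9.80665 m/s^2, so 1.05934 m/s^2 = 1.05934 / 9.80665 = 0.10802262 g_n ≈ 0.108 g_n (4 s.f.).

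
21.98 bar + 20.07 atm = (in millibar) 4.232e+04. Check: 1 bar = 100000 Pa, so 21.98 bar = 21.98 * 100000 = 2198000 Pa. 1 atm = 101325 Pa, so 20.07 atm = 20.07 * 101325 = 2033592.8 Pa. Sum: 2198000 + 2033592.8 = 4231592.8 Pa. 1 millibar = 100 Pa, so 4231592.8 Pa = 4231592.8 / 100 = 42315.927 millibar ≈ 4.232e+04 millibar (4 s.f.).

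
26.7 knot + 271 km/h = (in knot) 173. Check: 1 knot = 0.51444444 m/s, so 26.7 knot = 26.7 * 0.51444444 = 13.735667 m/s. 1 km/h = 0.27777778 m/s, so 271 km/h = 271 * 0.27777778 = 75.277778 m/s. Sum: 13.735667 + 75.277778 = 89.013444 m/s. 1 knot = 0.51444444 m/s, so 89.013444 m/s = 89.013444 / 0.51444444 = 173.02829 knot ≈ 173 knot (4 s.f.).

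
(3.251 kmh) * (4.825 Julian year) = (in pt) 1 kmh = 0.27777778 m/s, so 3.251 kmh = 3.251 * 0.27777778 = 0.90305556 m/s. 1 Julian year = 31557600 s, so 4.825 Julian year = 4.825 * 31557600 = 1.5226542e+08 s. Combine: 0.90305556 m/s * 1.5226542e+08 s = 1.3750413e+08 m. 1 pt = 0.00035277778 m, so 1.3750413e+08 m = 1.3750413e+08 / 0.00035277778 = 3.897755e+11 pt ≈ 3.898e+11 pt (4 s.f.). Final answer: 3.898e+11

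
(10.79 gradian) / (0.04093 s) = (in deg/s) 237.3. Check: 1 gradian = 0.015707963 rad, so 10.79 gradian = 10.79 * 0.015707963 = 0.16948892 rad. 0.04093 s is already in s. Combine: 0.16948892 rad / 0.04093 s = 4.1409461 rad/s. 1 deg/s = 0.017453293 rad/s, so 4.1409461 rad/s = 4.1409461 / 0.017453293 = 237.25873 deg/s ≈ 237.3 deg/s (4 s.f.).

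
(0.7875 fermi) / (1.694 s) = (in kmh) 1 fermi = 1e-15 m, so 0.7875 fermi = 0.7875 * 1e-15 = 7.875e-16 m. 1.694 s is already in s. Combine: 7.875e-16 m / 1.694 s = 4.6487603e-16 m/s. 1 kmh = 0.27777778 m/s, so 4.6487603e-16 m/s = 4.6487603e-16 / 0.27777778 = 1.6735537e-15 kmh ≈ 1.674e-15 kmh (4 s.f.). Final answer: 1.674e-15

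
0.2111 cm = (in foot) 1 cm = 0.01 m, so 0.2111 cm = 0.2111 * 0.01 = 0.002111 m. 1 foot = 0.3048 m, so 0.002111 m = 0.002111 / 0.3048 = 0.006925853 foot ≈ 0.006926 foot (4 s.f.). Final answer: 0.006926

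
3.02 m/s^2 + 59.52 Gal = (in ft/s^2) 11.86. Check: 3.02 m/s^2 is already in m/s^2. 1 Gal = 0.01 m/s^2, so 59.52 Gal = 59.52 * 0.01 = 0.5952 m/s^2. Sum: 3.02 + 0.5952 = 3.6152 m/s^2. 1 ft/s^2 = 0.3048 m/s^2, so 3.6152 m/s^2 = 3.6152 / 0.3048 = 11.860892 ft/s^2 ≈ 11.86 ft/s^2 (4 s.f.).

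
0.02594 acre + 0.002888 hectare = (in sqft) 1 acre = 4046.8564 m^2, so 0.02594 acre = 0.02594 * 4046.8564 = 104.97546 m^2. 1 hectare = 10000 m^2, so 0.002888 hectare = 0.002888 * 10000 = 28.88 m^2. Sum: 104.97546 + 28.88 = 133.85546 m^2. 1 sqft = 0.09290304 m^2, so 133.85546 m^2 = 133.85546 / 0.09290304 = 1440.8081 sqft ≈ 1441 sqft (4 s.f.). Final answer: 1441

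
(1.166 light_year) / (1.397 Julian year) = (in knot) 1 light_year = 9.4607305e+15 m, so 1.166 light_year = 1.166 * 9.4607305e+15 = 1.1031212e+16 m. 1 Julian year = 31557600 s, so 1.397 Julian year = 1.397 * 31557600 = 44085967 s. Combine: 1.1031212e+16 m / 44085967 s = 2.5022048e+08 m/s. 1 knot = 0.51444444 m/s, so 2.5022048e+08 m/s = 2.5022048e+08 / 0.51444444 = 4.863897e+08 knot ≈ 4.864e+08 knot (4 s.f.). Final answer: 4.864e+08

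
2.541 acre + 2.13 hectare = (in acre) 1 acre = 4046.8564 m^2, so 2.541 acre = 2.541 * 4046.8564 = 10283.062 m^2. 1 hectare = 10000 m^2, so 2.13 hectare = 2.13 * 10000 = 21300 m^2. Sum: 10283.062 + 21300 = 31583.062 m^2. 1 acre = 4046.8564 m^2, so 31583.062 m^2 = 31583.062 / 4046.8564 = 7.8043446 acre ≈ 7.804 acre (4 s.f.). Final answer: 7.804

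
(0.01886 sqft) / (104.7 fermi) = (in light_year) 1.769e-06. Check: 1 sqft = 0.09290304 m^2, so 0.01886 sqft = 0.01886 * 0.09290304 = 0.0017521513 m^2. 1 fermi = 1e-15 m, so 104.7 fermi = 104.7 * 1e-15 = 1.047e-13 m. Combine: 0.0017521513 m^2 / 1.047e-13 m = 1.673497e+10 m. 1 light_year = 9.4607305e+15 m, so 1.673497e+10 m = 1.673497e+10 / 9.4607305e+15 = 1.7688877e-06 light_year ≈ 1.769e-06 light_year (4 s.f.).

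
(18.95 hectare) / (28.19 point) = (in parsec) 6.175e-10. Check: 1 hectare = 10000 m^2, so 18.95 hectare = 18.95 * 10000 = 189500 m^2. 1 point = 0.00035277778 m, so 28.19 point = 28.19 * 0.00035277778 = 0.0099448056 m. Combine: 189500 m^2 / 0.0099448056 m = 19055174 m. 1 parsec = 3.0856776e+16 m, so 19055174 m = 19055174 / 3.0856776e+16 = 6.1753613e-10 parsec ≈ 6.175e-10 parsec (4 s.f.).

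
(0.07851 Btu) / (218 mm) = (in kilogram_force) 1 Btu = 1055.0559 J, so 0.07851 Btu = 0.07851 * 1055.0559 = 82.832435 J. 1 mm = 0.001 m, so 218 mm = 218 * 0.001 = 0.218 m. Combine: 82.832435 J / 0.218 m = 379.9653 N. 1 kilogram_force = 9.80665 N, so 379.9653 N = 379.9653 / 9.80665 = 38.745677 kilogram_force ≈ 38.75 kilogram_force (4 s.f.). Final answer: 38.75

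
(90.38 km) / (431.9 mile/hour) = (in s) 468.1. Check: 1 km = 1000 m, so 90.38 km = 90.38 * 1000 = 90380 m. 1 mile/hour = 0.44704 m/s, so 431.9 mile/hour = 431.9 * 0.44704 = 193.07658 m/s. Combine: 90380 m / 193.07658 m/s = 468.10443 s. Result: 468.10443 s ≈ 468.1 s (4 s.f.).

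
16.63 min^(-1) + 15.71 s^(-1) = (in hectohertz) 1 min^(-1) = 0.016666667 Hz, so 16.63 min^(-1) = 16.63 * 0.016666667 = 0.27716667 Hz. 15.71 s^(-1) = 15.71 Hz. Sum: 0.27716667 + 15.71 = 15.987167 Hz. 1 hectohertz = 100 Hz, so 15.987167 Hz = 15.987167 / 100 = 0.15987167 hectohertz ≈ 0.1599 hectohertz (4 s.f.). Final answer: 0.1599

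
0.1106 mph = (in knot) 1 mph = 0.44704 m/s, so 0.1106 mph = 0.1106 * 0.44704 = 0.049442624 m/s. 1 knot = 0.51444444 m/s, so 0.049442624 m/s = 0.049442624 / 0.51444444 = 0.096108772 knot ≈ 0.09611 knot (4 s.f.). Final answer: 0.09611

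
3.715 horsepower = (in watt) 1 horsepower = 745.69987 W, so 3.715 horsepower = 3.715 * 745.69987 = 2770.275 W. 2770.275 W = 2770.275 watt ≈ 2770 watt (4 s.f.). Final answer: 2770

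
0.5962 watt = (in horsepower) 0.5962 watt = 0.5962 W. 1 horsepower = 745.69987 W, so 0.5962 W = 0.5962 / 745.69987 = 0.00079951737 horsepower ≈ 0.0007995 horsepower (4 s.f.). Final answer: 0.0007995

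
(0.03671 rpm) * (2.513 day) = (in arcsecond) 1 rpm = 0.10471976 rad/s, so 0.03671 rpm = 0.03671 * 0.10471976 = 0.0038442622 rad/s. 1 day = 86400 s, so 2.513 day = 2.513 * 86400 = 217123.2 s. Combine: 0.0038442622 rad/s * 217123.2 s = 834.67851 rad. 1 arcsecond = 4.8481368e-06 rad, so 834.67851 rad = 834.67851 / 4.8481368e-06 = 1.721648e+08 arcsecond ≈ 1.722e+08 arcsecond (4 s.f.). Final answer: 1.722e+08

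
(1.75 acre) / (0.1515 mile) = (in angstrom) 1 acre = 4046.8564 m^2, so 1.75 acre = 1.75 * 4046.8564 = 7081.9987 m^2. 1 mile = 1609.344 m, so 0.1515 mile = 0.1515 * 1609.344 = 243.81562 m. Combine: 7081.9987 m^2 / 243.81562 m = 29.046535 m. 1 angstrom = 1e-10 m, so 29.046535 m = 29.046535 / 1e-10 = 2.9046535e+11 angstrom ≈ 2.905e+11 angstrom (4 s.f.). Final answer: 2.905e+11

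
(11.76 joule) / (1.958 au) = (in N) 11.76 joule = 11.76 J. 1 au = 1.4959787e+11 m, so 1.958 au = 1.958 * 1.4959787e+11 = 2.9291263e+11 m. Combine: 11.76 J / 2.9291263e+11 m = 4.0148491e-11 N. Result: 4.0148491e-11 N ≈ 4.015e-11 N (4 s.f.). Final answer: 4.015e-11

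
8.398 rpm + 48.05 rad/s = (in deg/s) 2803. Check: 1 rpm = 0.10471976 rad/s, so 8.398 rpm = 8.398 * 0.10471976 = 0.8794365 rad/s. 48.05 rad/s is already in rad/s. Sum: 0.8794365 + 48.05 = 48.929437 rad/s. 1 deg/s = 0.017453293 rad/s, so 48.929437 rad/s = 48.929437 / 0.017453293 = 2803.4502 deg/s ≈ 2803 deg/s (4 s.f.).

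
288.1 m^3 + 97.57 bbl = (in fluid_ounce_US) 288.1 m^3 is already in m^3. 1 bbl = 0.15898729 m^3, so 97.57 bbl = 97.57 * 0.15898729 = 15.51239 m^3. Sum: 288.1 + 15.51239 = 303.61239 m^3. 1 fluid_ounce_US = 2.957353e-05 m^3, so 303.61239 m^3 = 303.61239 / 2.957353e-05 = 10266356 fluid_ounce_US ≈ 1.027e+07 fluid_ounce_US (4 s.f.). Final answer: 1.027e+07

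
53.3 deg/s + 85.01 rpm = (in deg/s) 563.4. Check: 1 deg/s = 0.017453293 rad/s, so 53.3 deg/s = 53.3 * 0.017453293 = 0.93026049 rad/s. 1 rpm = 0.10471976 rad/s, so 85.01 rpm = 85.01 * 0.10471976 = 8.9022264 rad/s. Sum: 0.93026049 + 8.9022264 = 9.8324869 rad/s. 1 deg/s = 0.017453293 rad/s, so 9.8324869 rad/s = 9.8324869 / 0.017453293 = 563.36 deg/s ≈ 563.4 deg/s (4 s.f.).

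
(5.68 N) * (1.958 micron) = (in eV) 5.68 N is already in N. 1 micron = 1e-06 m, so 1.958 micron = 1.958 * 1e-06 = 1.958e-06 m. Combine: 5.68 N * 1.958e-06 m = 1.112144e-05 J. 1 eV = 1.6021766e-19 J, so 1.112144e-05 J = 1.112144e-05 / 1.6021766e-19 = 6.9414569e+13 eV ≈ 6.941e+13 eV (4 s.f.). Final answer: 6.941e+13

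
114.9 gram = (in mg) 1.149e+05. Check: 1 gram = 0.001 kg, so 114.9 gram = 114.9 * 0.001 = 0.1149 kg. 1 mg = 1e-06 kg, so 0.1149 kg = 0.1149 / 1e-06 = 114900 mg ≈ 1.149e+05 mg (4 s.f.).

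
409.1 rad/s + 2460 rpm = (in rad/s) 666.7. Check: 409.1 rad/s is already in rad/s. 1 rpm = 0.10471976 rad/s, so 2460 rpm = 2460 * 0.10471976 = 257.6106 rad/s. Sum: 409.1 + 257.6106 = 666.7106 rad/s. Result: 666.7106 rad/s ≈ 666.7 rad/s (4 s.f.).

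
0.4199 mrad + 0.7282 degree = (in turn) 0.00209. Check: 1 mrad = 0.001 rad, so 0.4199 mrad = 0.4199 * 0.001 = 0.0004199 rad. 1 degree = 0.017453293 rad, so 0.7282 degree = 0.7282 * 0.017453293 = 0.012709488 rad. Sum: 0.0004199 + 0.012709488 = 0.013129388 rad. 1 turn = 6.2831853 rad, so 0.013129388 rad = 0.013129388 / 6.2831853 = 0.0020896069 turn ≈ 0.00209 turn (4 s.f.).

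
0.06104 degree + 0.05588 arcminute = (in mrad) 1 degree = 0.017453293 rad, so 0.06104 degree = 0.06104 * 0.017453293 = 0.001065349 rad. 1 arcminute = 0.00029088821 rad, so 0.05588 arcminute = 0.05588 * 0.00029088821 = 1.6254833e-05 rad. Sum: 0.001065349 + 1.6254833e-05 = 0.0010816038 rad. 1 mrad = 0.001 rad, so 0.0010816038 rad = 0.0010816038 / 0.001 = 1.0816038 mrad ≈ 1.082 mrad (4 s.f.). Final answer: 1.082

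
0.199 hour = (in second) 1 hour = 3600 s, so 0.199 hour = 0.199 * 3600 = 716.4 s. 716.4 s = 716.4 second. Final answer: 716.4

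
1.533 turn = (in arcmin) 1 turn = 6.2831853 rad, so 1.533 turn = 1.533 * 6.2831853 = 9.6321231 rad. 1 arcmin = 0.00029088821 rad, so 9.6321231 rad = 9.6321231 / 0.00029088821 = 33112.8 arcmin ≈ 3.311e+04 arcmin (4 s.f.). Final answer: 3.311e+04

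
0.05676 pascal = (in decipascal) 0.5676. Check: 0.05676 pascal = 0.05676 Pa. 1 decipascal = 0.1 Pa, so 0.05676 Pa = 0.05676 / 0.1 = 0.5676 decipascal.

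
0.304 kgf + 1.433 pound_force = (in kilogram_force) 0.954. Check: 1 kgf = 9.80665 N, so 0.304 kgf = 0.304 * 9.80665 = 2.9812216 N. 1 pound_force = 4.4482216 N, so 1.433 pound_force = 1.433 * 4.4482216 = 6.3743016 N. Sum: 2.9812216 + 6.3743016 = 9.3555232 N. 1 kilogram_force = 9.80665 N, so 9.3555232 N = 9.3555232 / 9.80665 = 0.95399787 kilogram_force ≈ 0.954 kilogram_force (4 s.f.).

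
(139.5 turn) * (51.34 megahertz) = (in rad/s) 1 turn = 6.2831853 rad, so 139.5 turn = 139.5 * 6.2831853 = 876.50435 rad. 1 megahertz = 1000000 Hz, so 51.34 megahertz = 51.34 * 1000000 = 51340000 Hz. Combine: 876.50435 rad * 51340000 Hz = 4.4999733e+10 rad/s. Result: 4.4999733e+10 rad/s ≈ 4.5e+10 rad/s (4 s.f.). Final answer: 4.5e+10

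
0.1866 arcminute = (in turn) 8.639e-06. Check: 1 arcminute = 0.00029088821 rad, so 0.1866 arcminute = 0.1866 * 0.00029088821 = 5.427974e-05 rad. 1 turn = 6.2831853 rad, so 5.427974e-05 rad = 5.427974e-05 / 6.2831853 = 8.6388889e-06 turn ≈ 8.639e-06 turn (4 s.f.).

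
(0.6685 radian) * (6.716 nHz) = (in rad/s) 0.6685 radian = 0.6685 rad. 1 nHz = 1e-09 Hz, so 6.716 nHz = 6.716 * 1e-09 = 6.716e-09 Hz. Combine: 0.6685 rad * 6.716e-09 Hz = 4.489646e-09 rad/s. Result: 4.489646e-09 rad/s ≈ 4.49e-09 rad/s (4 s.f.). Final answer: 4.49e-09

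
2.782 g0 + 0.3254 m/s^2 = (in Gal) 1 g0 = 9.80665 m/s^2, so 2.782 g0 = 2.782 * 9.80665 = 27.2821 m/s^2. 0.3254 m/s^2 is already in m/s^2. Sum: 27.2821 + 0.3254 = 27.6075 m/s^2. 1 Gal = 0.01 m/s^2, so 27.6075 m/s^2 = 27.6075 / 0.01 = 2760.75 Gal ≈ 2761 Gal (4 s.f.). Final answer: 2761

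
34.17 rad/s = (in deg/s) 1958. Check: 1 deg/s = 0.017453293 rad/s, so 34.17 rad/s = 34.17 / 0.017453293 = 1957.7968 deg/s ≈ 1958 deg/s (4 s.f.).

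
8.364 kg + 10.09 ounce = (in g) 8650. Check: 8.364 kg is already in kg. 1 ounce = 0.028349523 kg, so 10.09 ounce = 10.09 * 0.028349523 = 0.28604669 kg. Sum: 8.364 + 0.28604669 = 8.6500467 kg. 1 g = 0.001 kg, so 8.6500467 kg = 8.6500467 / 0.001 = 8650.0467 g ≈ 8650 g (4 s.f.).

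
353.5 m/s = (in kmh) 1 kmh = 0.27777778 m/s, so 353.5 m/s = 353.5 / 0.27777778 = 1272.6 kmh ≈ 1273 kmh (4 s.f.). Final answer: 1273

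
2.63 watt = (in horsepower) 0.003527. Check: 2.63 watt = 2.63 W. 1 horsepower = 745.69987 W, so 2.63 W = 2.63 / 745.69987 = 0.0035268881 horsepower ≈ 0.003527 horsepower (4 s.f.).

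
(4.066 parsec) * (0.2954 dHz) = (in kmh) 1.334e+16. Check: 1 parsec = 3.0856776e+16 m, so 4.066 parsec = 4.066 * 3.0856776e+16 = 1.2546365e+17 m. 1 dHz = 0.1 Hz, so 0.2954 dHz = 0.2954 * 0.1 = 0.02954 Hz. Combine: 1.2546365e+17 m * 0.02954 Hz = 3.7061962e+15 m/s. 1 kmh = 0.27777778 m/s, so 3.7061962e+15 m/s = 3.7061962e+15 / 0.27777778 = 1.3342306e+16 kmh ≈ 1.334e+16 kmh (4 s.f.).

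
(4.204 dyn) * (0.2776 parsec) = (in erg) 3.601e+18. Check: 1 dyn = 1e-05 N, so 4.204 dyn = 4.204 * 1e-05 = 4.204e-05 N. 1 parsec = 3.0856776e+16 m, so 0.2776 parsec = 0.2776 * 3.0856776e+16 = 8.565841e+15 m. Combine: 4.204e-05 N * 8.565841e+15 m = 3.6010795e+11 J. 1 erg = 1e-07 J, so 3.6010795e+11 J = 3.6010795e+11 / 1e-07 = 3.6010795e+18 erg ≈ 3.601e+18 erg (4 s.f.).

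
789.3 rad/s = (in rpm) 1 rpm = 0.10471976 rad/s, so 789.3 rad/s = 789.3 / 0.10471976 = 7537.2598 rpm ≈ 7537 rpm (4 s.f.). Final answer: 7537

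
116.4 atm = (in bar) 1 atm = 101325 Pa, so 116.4 atm = 116.4 * 101325 = 11794230 Pa. 1 bar = 100000 Pa, so 11794230 Pa = 11794230 / 100000 = 117.9423 bar ≈ 117.9 bar (4 s.f.). Final answer: 117.9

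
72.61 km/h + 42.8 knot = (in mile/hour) 94.37. Check: 1 km/h = 0.27777778 m/s, so 72.61 km/h = 72.61 * 0.27777778 = 20.169444 m/s. 1 knot = 0.51444444 m/s, so 42.8 knot = 42.8 * 0.51444444 = 22.018222 m/s. Sum: 20.169444 + 22.018222 = 42.187667 m/s. 1 mile/hour = 0.44704 m/s, so 42.187667 m/s = 42.187667 / 0.44704 = 94.371123 mile/hour ≈ 94.37 mile/hour (4 s.f.).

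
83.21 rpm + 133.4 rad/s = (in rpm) 1357. Check: 1 rpm = 0.10471976 rad/s, so 83.21 rpm = 83.21 * 0.10471976 = 8.7137308 rad/s. 133.4 rad/s is already in rad/s. Sum: 8.7137308 + 133.4 = 142.11373 rad/s. 1 rpm = 0.10471976 rad/s, so 142.11373 rad/s = 142.11373 / 0.10471976 = 1357.0862 rpm ≈ 1357 rpm (4 s.f.).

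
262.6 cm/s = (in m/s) 2.626. Check: 1 cm/s = 0.01 m/s, so 262.6 cm/s = 262.6 * 0.01 = 2.626 m/s. Result: 2.626 m/s.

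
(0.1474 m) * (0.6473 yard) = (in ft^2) 0.1474 m is already in m. 1 yard = 0.9144 m, so 0.6473 yard = 0.6473 * 0.9144 = 0.59189112 m. Combine: 0.1474 m * 0.59189112 m = 0.087244751 m^2. 1 ft^2 = 0.09290304 m^2, so 0.087244751 m^2 = 0.087244751 / 0.09290304 = 0.93909469 ft^2 ≈ 0.9391 ft^2 (4 s.f.). Final answer: 0.9391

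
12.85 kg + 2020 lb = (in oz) 12.85 kg is already in kg. 1 lb = 0.45359237 kg, so 2020 lb = 2020 * 0.45359237 = 916.25659 kg. Sum: 12.85 + 916.25659 = 929.10659 kg. 1 oz = 0.028349523 kg, so 929.10659 kg = 929.10659 / 0.028349523 = 32773.27 oz ≈ 3.277e+04 oz (4 s.f.). Final answer: 3.277e+04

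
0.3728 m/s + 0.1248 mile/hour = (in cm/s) 0.3728 m/s is already in m/s. 1 mile/hour = 0.44704 m/s, so 0.1248 mile/hour = 0.1248 * 0.44704 = 0.055790592 m/s. Sum: 0.3728 + 0.055790592 = 0.42859059 m/s. 1 cm/s = 0.01 m/s, so 0.42859059 m/s = 0.42859059 / 0.01 = 42.859059 cm/s ≈ 42.86 cm/s (4 s.f.). Final answer: 42.86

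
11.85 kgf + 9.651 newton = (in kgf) 1 kgf = 9.80665 N, so 11.85 kgf = 11.85 * 9.80665 = 116.2088 N. 9.651 newton = 9.651 N. Sum: 116.2088 + 9.651 = 125.8598 N. 1 kgf = 9.80665 N, so 125.8598 N = 125.8598 / 9.80665 = 12.834128 kgf ≈ 12.83 kgf (4 s.f.). Final answer: 12.83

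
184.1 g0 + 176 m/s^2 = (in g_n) 1 g0 = 9.80665 m/s^2, so 184.1 g0 = 184.1 * 9.80665 = 1805.4043 m/s^2. 176 m/s^2 is already in m/s^2. Sum: 1805.4043 + 176 = 1981.4043 m/s^2. 1 g_n = 9.80665 m/s^2, so 1981.4043 m/s^2 = 1981.4043 / 9.80665 = 202.04701 g_n ≈ 202 g_n (4 s.f.). Final answer: 202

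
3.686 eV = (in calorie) 1.411e-19. Check: 1 eV = 1.6021766e-19 J, so 3.686 eV = 3.686 * 1.6021766e-19 = 5.9056231e-19 J. 1 calorie = 4.184 J, so 5.9056231e-19 J = 5.9056231e-19 / 4.184 = 1.4114778e-19 calorie ≈ 1.411e-19 calorie (4 s.f.).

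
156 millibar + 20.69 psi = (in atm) 1.562. Check: 1 millibar = 100 Pa, so 156 millibar = 156 * 100 = 15600 Pa. 1 psi = 6894.7573 Pa, so 20.69 psi = 20.69 * 6894.7573 = 142652.53 Pa. Sum: 15600 + 142652.53 = 158252.53 Pa. 1 atm = 101325 Pa, so 158252.53 Pa = 158252.53 / 101325 = 1.561831 atm ≈ 1.562 atm (4 s.f.).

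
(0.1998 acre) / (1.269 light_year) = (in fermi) 67.35. Check: 1 acre = 4046.8564 m^2, so 0.1998 acre = 0.1998 * 4046.8564 = 808.56191 m^2. 1 light_year = 9.4607305e+15 m, so 1.269 light_year = 1.269 * 9.4607305e+15 = 1.2005667e+16 m. Combine: 808.56191 m^2 / 1.2005667e+16 m = 6.7348354e-14 m. 1 fermi = 1e-15 m, so 6.7348354e-14 m = 6.7348354e-14 / 1e-15 = 67.348354 fermi ≈ 67.35 fermi (4 s.f.).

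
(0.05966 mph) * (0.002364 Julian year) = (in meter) 1 mph = 0.44704 m/s, so 0.05966 mph = 0.05966 * 0.44704 = 0.026670406 m/s. 1 Julian year = 31557600 s, so 0.002364 Julian year = 0.002364 * 31557600 = 74602.166 s. Combine: 0.026670406 m/s * 74602.166 s = 1989.6701 m. 1989.6701 m = 1989.6701 meter ≈ 1990 meter (4 s.f.). Final answer: 1990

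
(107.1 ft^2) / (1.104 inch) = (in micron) 3.548e+08. Check: 1 ft^2 = 0.09290304 m^2, so 107.1 ft^2 = 107.1 * 0.09290304 = 9.9499156 m^2. 1 inch = 0.0254 m, so 1.104 inch = 1.104 * 0.0254 = 0.0280416 m. Combine: 9.9499156 m^2 / 0.0280416 m = 354.82696 m. 1 micron = 1e-06 m, so 354.82696 m = 354.82696 / 1e-06 = 3.5482696e+08 micron ≈ 3.548e+08 micron (4 s.f.).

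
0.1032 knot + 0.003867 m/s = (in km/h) 0.205. Check: 1 knot = 0.51444444 m/s, so 0.1032 knot = 0.1032 * 0.51444444 = 0.053090667 m/s. 0.003867 m/s is already in m/s. Sum: 0.053090667 + 0.003867 = 0.056957667 m/s. 1 km/h = 0.27777778 m/s, so 0.056957667 m/s = 0.056957667 / 0.27777778 = 0.2050476 km/h ≈ 0.205 km/h (4 s.f.).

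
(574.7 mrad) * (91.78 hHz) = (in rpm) 1 mrad = 0.001 rad, so 574.7 mrad = 574.7 * 0.001 = 0.5747 rad. 1 hHz = 100 Hz, so 91.78 hHz = 91.78 * 100 = 9178 Hz. Combine: 0.5747 rad * 9178 Hz = 5274.5966 rad/s. 1 rpm = 0.10471976 rad/s, so 5274.5966 rad/s = 5274.5966 / 0.10471976 = 50368.687 rpm ≈ 5.037e+04 rpm (4 s.f.). Final answer: 5.037e+04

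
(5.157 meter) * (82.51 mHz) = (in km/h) 1.532. Check: 5.157 meter = 5.157 m. 1 mHz = 0.001 Hz, so 82.51 mHz = 82.51 * 0.001 = 0.08251 Hz. Combine: 5.157 m * 0.08251 Hz = 0.42550407 m/s. 1 km/h = 0.27777778 m/s, so 0.42550407 m/s = 0.42550407 / 0.27777778 = 1.5318147 km/h ≈ 1.532 km/h (4 s.f.).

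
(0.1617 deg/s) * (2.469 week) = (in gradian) 1 deg/s = 0.017453293 rad/s, so 0.1617 deg/s = 0.1617 * 0.017453293 = 0.0028221974 rad/s. 1 week = 604800 s, so 2.469 week = 2.469 * 604800 = 1493251.2 s. Combine: 0.0028221974 rad/s * 1493251.2 s = 4214.2497 rad. 1 gradian = 0.015707963 rad, so 4214.2497 rad = 4214.2497 / 0.015707963 = 268287.47 gradian ≈ 2.683e+05 gradian (4 s.f.). Final answer: 2.683e+05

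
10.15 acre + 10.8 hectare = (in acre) 1 acre = 4046.8564 m^2, so 10.15 acre = 10.15 * 4046.8564 = 41075.593 m^2. 1 hectare = 10000 m^2, so 10.8 hectare = 10.8 * 10000 = 108000 m^2. Sum: 41075.593 + 108000 = 149075.59 m^2. 1 acre = 4046.8564 m^2, so 149075.59 m^2 = 149075.59 / 4046.8564 = 36.837381 acre ≈ 36.84 acre (4 s.f.). Final answer: 36.84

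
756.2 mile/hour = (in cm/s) 3.381e+04. Check: 1 mile/hour = 0.44704 m/s, so 756.2 mile/hour = 756.2 * 0.44704 = 338.05165 m/s. 1 cm/s = 0.01 m/s, so 338.05165 m/s = 338.05165 / 0.01 = 33805.165 cm/s ≈ 3.381e+04 cm/s (4 s.f.).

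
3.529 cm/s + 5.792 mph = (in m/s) 1 cm/s = 0.01 m/s, so 3.529 cm/s = 3.529 * 0.01 = 0.03529 m/s. 1 mph = 0.44704 m/s, so 5.792 mph = 5.792 * 0.44704 = 2.5892557 m/s. Sum: 0.03529 + 2.5892557 = 2.6245457 m/s. Result: 2.6245457 m/s ≈ 2.625 m/s (4 s.f.). Final answer: 2.625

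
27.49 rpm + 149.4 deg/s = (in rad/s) 5.486. Check: 1 rpm = 0.10471976 rad/s, so 27.49 rpm = 27.49 * 0.10471976 = 2.8787461 rad/s. 1 deg/s = 0.017453293 rad/s, so 149.4 deg/s = 149.4 * 0.017453293 = 2.6075219 rad/s. Sum: 2.8787461 + 2.6075219 = 5.486268 rad/s. Result: 5.486268 rad/s ≈ 5.486 rad/s (4 s.f.).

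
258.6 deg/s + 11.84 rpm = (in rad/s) 1 deg/s = 0.017453293 rad/s, so 258.6 deg/s = 258.6 * 0.017453293 = 4.5134214 rad/s. 1 rpm = 0.10471976 rad/s, so 11.84 rpm = 11.84 * 0.10471976 = 1.2398819 rad/s. Sum: 4.5134214 + 1.2398819 = 5.7533033 rad/s. Result: 5.7533033 rad/s ≈ 5.753 rad/s (4 s.f.). Final answer: 5.753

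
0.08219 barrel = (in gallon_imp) 1 barrel = 0.15898729 m^3, so 0.08219 barrel = 0.08219 * 0.15898729 = 0.013067166 m^3. 1 gallon_imp = 0.00454609 m^3, so 0.013067166 m^3 = 0.013067166 / 0.00454609 = 2.8743746 gallon_imp ≈ 2.874 gallon_imp (4 s.f.). Final answer: 2.874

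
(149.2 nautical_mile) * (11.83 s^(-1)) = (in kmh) 1 nautical_mile = 1852 m, so 149.2 nautical_mile = 149.2 * 1852 = 276318.4 m. 11.83 s^(-1) = 11.83 Hz. Combine: 276318.4 m * 11.83 Hz = 3268846.7 m/s. 1 kmh = 0.27777778 m/s, so 3268846.7 m/s = 3268846.7 / 0.27777778 = 11767848 kmh ≈ 1.177e+07 kmh (4 s.f.). Final answer: 1.177e+07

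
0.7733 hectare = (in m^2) 1 hectare = 10000 m^2, so 0.7733 hectare = 0.7733 * 10000 = 7733 m^2. Result: 7733 m^2. Final answer: 7733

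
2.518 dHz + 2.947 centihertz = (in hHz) 0.002813. Check: 1 dHz = 0.1 Hz, so 2.518 dHz = 2.518 * 0.1 = 0.2518 Hz. 1 centihertz = 0.01 Hz, so 2.947 centihertz = 2.947 * 0.01 = 0.02947 Hz. Sum: 0.2518 + 0.02947 = 0.28127 Hz. 1 hHz = 100 Hz, so 0.28127 Hz = 0.28127 / 100 = 0.0028127 hHz ≈ 0.002813 hHz (4 s.f.).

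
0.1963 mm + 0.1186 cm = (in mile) 8.589e-07. Check: 1 mm = 0.001 m, so 0.1963 mm = 0.1963 * 0.001 = 0.0001963 m. 1 cm = 0.01 m, so 0.1186 cm = 0.1186 * 0.01 = 0.001186 m. Sum: 0.0001963 + 0.001186 = 0.0013823 m. 1 mile = 1609.344 m, so 0.0013823 m = 0.0013823 / 1609.344 = 8.589214e-07 mile ≈ 8.589e-07 mile (4 s.f.).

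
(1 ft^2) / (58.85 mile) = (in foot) 3.218e-06. Check: 1 ft^2 = 0.09290304 m^2, so 1 ft^2 = 1 * 0.09290304 = 0.09290304 m^2. 1 mile = 1609.344 m, so 58.85 mile = 58.85 * 1609.344 = 94709.894 m. Combine: 0.09290304 m^2 / 94709.894 m = 9.8092222e-07 m. 1 foot = 0.3048 m, so 9.8092222e-07 m = 9.8092222e-07 / 0.3048 = 3.2182488e-06 foot ≈ 3.218e-06 foot (4 s.f.).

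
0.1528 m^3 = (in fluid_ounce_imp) 1 fluid_ounce_imp = 2.8413063e-05 m^3, so 0.1528 m^3 = 0.1528 / 2.8413063e-05 = 5377.8082 fluid_ounce_imp ≈ 5378 fluid_ounce_imp (4 s.f.). Final answer: 5378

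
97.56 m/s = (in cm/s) 9756. Check: 1 cm/s = 0.01 m/s, so 97.56 m/s = 97.56 / 0.01 = 9756 cm/s.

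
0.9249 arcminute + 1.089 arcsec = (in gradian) 1 arcminute = 0.00029088821 rad, so 0.9249 arcminute = 0.9249 * 0.00029088821 = 0.0002690425 rad. 1 arcsec = 4.8481368e-06 rad, so 1.089 arcsec = 1.089 * 4.8481368e-06 = 5.279621e-06 rad. Sum: 0.0002690425 + 5.279621e-06 = 0.00027432213 rad. 1 gradian = 0.015707963 rad, so 0.00027432213 rad = 0.00027432213 / 0.015707963 = 0.017463889 gradian ≈ 0.01746 gradian (4 s.f.). Final answer: 0.01746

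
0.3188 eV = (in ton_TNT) 1 eV = 1.6021766e-19 J, so 0.3188 eV = 0.3188 * 1.6021766e-19 = 5.1077391e-20 J. 1 ton_TNT = 4.184e+09 J, so 5.1077391e-20 J = 5.1077391e-20 / 4.184e+09 = 1.2207789e-29 ton_TNT ≈ 1.221e-29 ton_TNT (4 s.f.). Final answer: 1.221e-29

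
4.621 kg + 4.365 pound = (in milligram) 6.601e+06. Check: 4.621 kg is already in kg. 1 pound = 0.45359237 kg, so 4.365 pound = 4.365 * 0.45359237 = 1.9799307 kg. Sum: 4.621 + 1.9799307 = 6.6009307 kg. 1 milligram = 1e-06 kg, so 6.6009307 kg = 6.6009307 / 1e-06 = 6600930.7 milligram ≈ 6.601e+06 milligram (4 s.f.).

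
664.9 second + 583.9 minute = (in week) 664.9 second = 664.9 s. 1 minute = 60 s, so 583.9 minute = 583.9 * 60 = 35034 s. Sum: 664.9 + 35034 = 35698.9 s. 1 week = 604800 s, so 35698.9 s = 35698.9 / 604800 = 0.059025959 week ≈ 0.05903 week (4 s.f.). Final answer: 0.05903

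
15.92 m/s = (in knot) 30.95. Check: 1 knot = 0.51444444 m/s, so 15.92 m/s = 15.92 / 0.51444444 = 30.946004 knot ≈ 30.95 knot (4 s.f.).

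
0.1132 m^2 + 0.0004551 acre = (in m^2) 0.1132 m^2 is already in m^2. 1 acre = 4046.8564 m^2, so 0.0004551 acre = 0.0004551 * 4046.8564 = 1.8417244 m^2. Sum: 0.1132 + 1.8417244 = 1.9549244 m^2. Result: 1.9549244 m^2 ≈ 1.955 m^2 (4 s.f.). Final answer: 1.955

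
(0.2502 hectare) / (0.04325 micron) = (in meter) 5.785e+10. Check: 1 hectare = 10000 m^2, so 0.2502 hectare = 0.2502 * 10000 = 2502 m^2. 1 micron = 1e-06 m, so 0.04325 micron = 0.04325 * 1e-06 = 4.325e-08 m. Combine: 2502 m^2 / 4.325e-08 m = 5.7849711e+10 m. 5.7849711e+10 m = 5.7849711e+10 meter ≈ 5.785e+10 meter (4 s.f.).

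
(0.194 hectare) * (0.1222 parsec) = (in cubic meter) 1 hectare = 10000 m^2, so 0.194 hectare = 0.194 * 10000 = 1940 m^2. 1 parsec = 3.0856776e+16 m, so 0.1222 parsec = 0.1222 * 3.0856776e+16 = 3.770698e+15 m. Combine: 1940 m^2 * 3.770698e+15 m = 7.3151541e+18 m^3. 7.3151541e+18 m^3 = 7.3151541e+18 cubic meter ≈ 7.315e+18 cubic meter (4 s.f.). Final answer: 7.315e+18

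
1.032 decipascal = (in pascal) 1 decipascal = 0.1 Pa, so 1.032 decipascal = 1.032 * 0.1 = 0.1032 Pa. 0.1032 Pa = 0.1032 pascal. Final answer: 0.1032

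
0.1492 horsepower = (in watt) 111.3. Check: 1 horsepower = 745.69987 W, so 0.1492 horsepower = 0.1492 * 745.69987 = 111.25842 W. 111.25842 W = 111.25842 watt ≈ 111.3 watt (4 s.f.).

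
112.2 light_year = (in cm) 1.061e+20. Check: 1 light_year = 9.4607305e+15 m, so 112.2 light_year = 112.2 * 9.4607305e+15 = 1.061494e+18 m. 1 cm = 0.01 m, so 1.061494e+18 m = 1.061494e+18 / 0.01 = 1.061494e+20 cm ≈ 1.061e+20 cm (4 s.f.).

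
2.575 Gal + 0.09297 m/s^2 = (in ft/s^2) 1 Gal = 0.01 m/s^2, so 2.575 Gal = 2.575 * 0.01 = 0.02575 m/s^2. 0.09297 m/s^2 is already in m/s^2. Sum: 0.02575 + 0.09297 = 0.11872 m/s^2. 1 ft/s^2 = 0.3048 m/s^2, so 0.11872 m/s^2 = 0.11872 / 0.3048 = 0.38950131 ft/s^2 ≈ 0.3895 ft/s^2 (4 s.f.). Final answer: 0.3895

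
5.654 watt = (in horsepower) 0.007582. Check: 5.654 watt = 5.654 W. 1 horsepower = 745.69987 W, so 5.654 W = 5.654 / 745.69987 = 0.0075821389 horsepower ≈ 0.007582 horsepower (4 s.f.).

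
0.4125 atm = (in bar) 1 atm = 101325 Pa, so 0.4125 atm = 0.4125 * 101325 = 41796.562 Pa. 1 bar = 100000 Pa, so 41796.562 Pa = 41796.562 / 100000 = 0.41796563 bar ≈ 0.418 bar (4 s.f.). Final answer: 0.418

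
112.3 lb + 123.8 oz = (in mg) 1 lb = 0.45359237 kg, so 112.3 lb = 112.3 * 0.45359237 = 50.938423 kg. 1 oz = 0.028349523 kg, so 123.8 oz = 123.8 * 0.028349523 = 3.509671 kg. Sum: 50.938423 + 3.509671 = 54.448094 kg. 1 mg = 1e-06 kg, so 54.448094 kg = 54.448094 / 1e-06 = 54448094 mg ≈ 5.445e+07 mg (4 s.f.). Final answer: 5.445e+07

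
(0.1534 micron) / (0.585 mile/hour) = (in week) 9.699e-13. Check: 1 micron = 1e-06 m, so 0.1534 micron = 0.1534 * 1e-06 = 1.534e-07 m. 1 mile/hour = 0.44704 m/s, so 0.585 mile/hour = 0.585 * 0.44704 = 0.2615184 m/s. Combine: 1.534e-07 m / 0.2615184 m/s = 5.8657441e-07 s. 1 week = 604800 s, so 5.8657441e-07 s = 5.8657441e-07 / 604800 = 9.6986509e-13 week ≈ 9.699e-13 week (4 s.f.).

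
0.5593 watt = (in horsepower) 0.00075. Check: 0.5593 watt = 0.5593 W. 1 horsepower = 745.69987 W, so 0.5593 W = 0.5593 / 745.69987 = 0.00075003365 horsepower ≈ 0.00075 horsepower (4 s.f.).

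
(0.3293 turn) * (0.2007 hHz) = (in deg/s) 2379. Check: 1 turn = 6.2831853 rad, so 0.3293 turn = 0.3293 * 6.2831853 = 2.0690529 rad. 1 hHz = 100 Hz, so 0.2007 hHz = 0.2007 * 100 = 20.07 Hz. Combine: 2.0690529 rad * 20.07 Hz = 41.525892 rad/s. 1 deg/s = 0.017453293 rad/s, so 41.525892 rad/s = 41.525892 / 0.017453293 = 2379.2584 deg/s ≈ 2379 deg/s (4 s.f.).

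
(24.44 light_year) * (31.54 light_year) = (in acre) 1 light_year = 9.4607305e+15 m, so 24.44 light_year = 24.44 * 9.4607305e+15 = 2.3122025e+17 m. 1 light_year = 9.4607305e+15 m, so 31.54 light_year = 31.54 * 9.4607305e+15 = 2.9839144e+17 m. Combine: 2.3122025e+17 m * 2.9839144e+17 m = 6.8994144e+34 m^2. 1 acre = 4046.8564 m^2, so 6.8994144e+34 m^2 = 6.8994144e+34 / 4046.8564 = 1.7048824e+31 acre ≈ 1.705e+31 acre (4 s.f.). Final answer: 1.705e+31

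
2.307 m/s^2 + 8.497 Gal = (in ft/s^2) 2.307 m/s^2 is already in m/s^2. 1 Gal = 0.01 m/s^2, so 8.497 Gal = 8.497 * 0.01 = 0.08497 m/s^2. Sum: 2.307 + 0.08497 = 2.39197 m/s^2. 1 ft/s^2 = 0.3048 m/s^2, so 2.39197 m/s^2 = 2.39197 / 0.3048 = 7.8476706 ft/s^2 ≈ 7.848 ft/s^2 (4 s.f.). Final answer: 7.848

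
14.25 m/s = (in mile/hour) 1 mile/hour = 0.44704 m/s, so 14.25 m/s = 14.25 / 0.44704 = 31.876342 mile/hour ≈ 31.88 mile/hour (4 s.f.). Final answer: 31.88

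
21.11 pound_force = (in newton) 1 pound_force = 4.4482216 N, so 21.11 pound_force = 21.11 * 4.4482216 = 93.901958 N. 93.901958 N = 93.901958 newton ≈ 93.9 newton (4 s.f.). Final answer: 93.9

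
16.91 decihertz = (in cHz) 1 decihertz = 0.1 Hz, so 16.91 decihertz = 16.91 * 0.1 = 1.691 Hz. 1 cHz = 0.01 Hz, so 1.691 Hz = 1.691 / 0.01 = 169.1 cHz. Final answer: 169.1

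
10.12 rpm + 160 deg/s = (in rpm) 1 rpm = 0.10471976 rad/s, so 10.12 rpm = 10.12 * 0.10471976 = 1.0597639 rad/s. 1 deg/s = 0.017453293 rad/s, so 160 deg/s = 160 * 0.017453293 = 2.7925268 rad/s. Sum: 1.0597639 + 2.7925268 = 3.8522907 rad/s. 1 rpm = 0.10471976 rad/s, so 3.8522907 rad/s = 3.8522907 / 0.10471976 = 36.786667 rpm ≈ 36.79 rpm (4 s.f.). Final answer: 36.79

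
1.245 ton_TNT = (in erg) 1 ton_TNT = 4.184e+09 J, so 1.245 ton_TNT = 1.245 * 4.184e+09 = 5.20908e+09 J. 1 erg = 1e-07 J, so 5.20908e+09 J = 5.20908e+09 / 1e-07 = 5.20908e+16 erg ≈ 5.209e+16 erg (4 s.f.). Final answer: 5.209e+16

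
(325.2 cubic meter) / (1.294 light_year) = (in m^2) 2.656e-14. Check: 325.2 cubic meter = 325.2 m^3. 1 light_year = 9.4607305e+15 m, so 1.294 light_year = 1.294 * 9.4607305e+15 = 1.2242185e+16 m. Combine: 325.2 m^3 / 1.2242185e+16 m = 2.6563885e-14 m^2. Result: 2.6563885e-14 m^2 ≈ 2.656e-14 m^2 (4 s.f.).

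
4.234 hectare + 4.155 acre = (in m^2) 1 hectare = 10000 m^2, so 4.234 hectare = 4.234 * 10000 = 42340 m^2. 1 acre = 4046.8564 m^2, so 4.155 acre = 4.155 * 4046.8564 = 16814.688 m^2. Sum: 42340 + 16814.688 = 59154.688 m^2. Result: 59154.688 m^2 ≈ 5.915e+04 m^2 (4 s.f.). Final answer: 5.915e+04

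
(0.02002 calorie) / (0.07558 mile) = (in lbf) 0.0001548. Check: 1 calorie = 4.184 J, so 0.02002 calorie = 0.02002 * 4.184 = 0.08376368 J. 1 mile = 1609.344 m, so 0.07558 mile = 0.07558 * 1609.344 = 121.63422 m. Combine: 0.08376368 J / 121.63422 m = 0.00068865226 N. 1 lbf = 4.4482216 N, so 0.00068865226 N = 0.00068865226 / 4.4482216 = 0.00015481519 lbf ≈ 0.0001548 lbf (4 s.f.).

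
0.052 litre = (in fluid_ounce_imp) 1 litre = 0.001 m^3, so 0.052 litre = 0.052 * 0.001 = 5.2e-05 m^3. 1 fluid_ounce_imp = 2.8413063e-05 m^3, so 5.2e-05 m^3 = 5.2e-05 / 2.8413063e-05 = 1.8301441 fluid_ounce_imp ≈ 1.83 fluid_ounce_imp (4 s.f.). Final answer: 1.83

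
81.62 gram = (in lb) 1 gram = 0.001 kg, so 81.62 gram = 81.62 * 0.001 = 0.08162 kg. 1 lb = 0.45359237 kg, so 0.08162 kg = 0.08162 / 0.45359237 = 0.1799413 lb ≈ 0.1799 lb (4 s.f.). Final answer: 0.1799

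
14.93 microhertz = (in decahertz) 1.493e-06. Check: 1 microhertz = 1e-06 Hz, so 14.93 microhertz = 14.93 * 1e-06 = 1.493e-05 Hz. 1 decahertz = 10 Hz, so 1.493e-05 Hz = 1.493e-05 / 10 = 1.493e-06 decahertz.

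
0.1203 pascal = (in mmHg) 0.1203 pascal = 0.1203 Pa. 1 mmHg = 133.32237 Pa, so 0.1203 Pa = 0.1203 / 133.32237 = 0.0009023242 mmHg ≈ 0.0009023 mmHg (4 s.f.). Final answer: 0.0009023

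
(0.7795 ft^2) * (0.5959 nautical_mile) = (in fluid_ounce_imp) 2.813e+06. Check: 1 ft^2 = 0.09290304 m^2, so 0.7795 ft^2 = 0.7795 * 0.09290304 = 0.07241792 m^2. 1 nautical_mile = 1852 m, so 0.5959 nautical_mile = 0.5959 * 1852 = 1103.6068 m. Combine: 0.07241792 m^2 * 1103.6068 m = 79.920909 m^3. 1 fluid_ounce_imp = 2.8413063e-05 m^3, so 79.920909 m^3 = 79.920909 / 2.8413063e-05 = 2812822.8 fluid_ounce_imp ≈ 2.813e+06 fluid_ounce_imp (4 s.f.).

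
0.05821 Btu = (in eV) 3.833e+20. Check: 1 Btu = 1055.0559 J, so 0.05821 Btu = 0.05821 * 1055.0559 = 61.414801 J. 1 eV = 1.6021766e-19 J, so 61.414801 J = 61.414801 / 1.6021766e-19 = 3.8332104e+20 eV ≈ 3.833e+20 eV (4 s.f.).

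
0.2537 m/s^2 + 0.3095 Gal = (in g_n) 0.02619. Check: 0.2537 m/s^2 is already in m/s^2. 1 Gal = 0.01 m/s^2, so 0.3095 Gal = 0.3095 * 0.01 = 0.003095 m/s^2. Sum: 0.2537 + 0.003095 = 0.256795 m/s^2. 1 g_n = 9.80665 m/s^2, so 0.256795 m/s^2 = 0.256795 / 9.80665 = 0.026185802 g_n ≈ 0.02619 g_n (4 s.f.).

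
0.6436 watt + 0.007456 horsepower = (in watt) 6.204. Check: 0.6436 watt = 0.6436 W. 1 horsepower = 745.69987 W, so 0.007456 horsepower = 0.007456 * 745.69987 = 5.5599382 W. Sum: 0.6436 + 5.5599382 = 6.2035382 W. 6.2035382 W = 6.2035382 watt ≈ 6.204 watt (4 s.f.).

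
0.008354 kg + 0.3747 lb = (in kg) 0.1783. Check: 0.008354 kg is already in kg. 1 lb = 0.45359237 kg, so 0.3747 lb = 0.3747 * 0.45359237 = 0.16996106 kg. Sum: 0.008354 + 0.16996106 = 0.17831506 kg. Result: 0.17831506 kg ≈ 0.1783 kg (4 s.f.).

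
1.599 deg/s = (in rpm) 0.2665. Check: 1 deg/s = 0.017453293 rad/s, so 1.599 deg/s = 1.599 * 0.017453293 = 0.027907815 rad/s. 1 rpm = 0.10471976 rad/s, so 0.027907815 rad/s = 0.027907815 / 0.10471976 = 0.2665 rpm.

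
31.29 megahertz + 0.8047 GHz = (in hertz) 1 megahertz = 1000000 Hz, so 31.29 megahertz = 31.29 * 1000000 = 31290000 Hz. 1 GHz = 1e+09 Hz, so 0.8047 GHz = 0.8047 * 1e+09 = 8.047e+08 Hz. Sum: 31290000 + 8.047e+08 = 8.3599e+08 Hz. 8.3599e+08 Hz = 8.3599e+08 hertz ≈ 8.36e+08 hertz (4 s.f.). Final answer: 8.36e+08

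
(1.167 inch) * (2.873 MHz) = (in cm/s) 8.516e+06. Check: 1 inch = 0.0254 m, so 1.167 inch = 1.167 * 0.0254 = 0.0296418 m. 1 MHz = 1000000 Hz, so 2.873 MHz = 2.873 * 1000000 = 2873000 Hz. Combine: 0.0296418 m * 2873000 Hz = 85160.891 m/s. 1 cm/s = 0.01 m/s, so 85160.891 m/s = 85160.891 / 0.01 = 8516089.1 cm/s ≈ 8.516e+06 cm/s (4 s.f.).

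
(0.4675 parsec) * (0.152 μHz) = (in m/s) 2.193e+09. Check: 1 parsec = 3.0856776e+16 m, so 0.4675 parsec = 0.4675 * 3.0856776e+16 = 1.4425543e+16 m. 1 μHz = 1e-06 Hz, so 0.152 μHz = 0.152 * 1e-06 = 1.52e-07 Hz. Combine: 1.4425543e+16 m * 1.52e-07 Hz = 2.1926825e+09 m/s. Result: 2.1926825e+09 m/s ≈ 2.193e+09 m/s (4 s.f.).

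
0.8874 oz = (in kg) 0.02516. Check: 1 oz = 0.028349523 kg, so 0.8874 oz = 0.8874 * 0.028349523 = 0.025157367 kg. Result: 0.025157367 kg ≈ 0.02516 kg (4 s.f.).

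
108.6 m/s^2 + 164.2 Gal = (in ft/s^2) 361.7. Check: 108.6 m/s^2 is already in m/s^2. 1 Gal = 0.01 m/s^2, so 164.2 Gal = 164.2 * 0.01 = 1.642 m/s^2. Sum: 108.6 + 1.642 = 110.242 m/s^2. 1 ft/s^2 = 0.3048 m/s^2, so 110.242 m/s^2 = 110.242 / 0.3048 = 361.68635 ft/s^2 ≈ 361.7 ft/s^2 (4 s.f.).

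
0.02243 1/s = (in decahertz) 0.02243 1/s = 0.02243 Hz. 1 decahertz = 10 Hz, so 0.02243 Hz = 0.02243 / 10 = 0.002243 decahertz. Final answer: 0.002243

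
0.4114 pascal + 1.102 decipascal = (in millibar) 0.005216. Check: 0.4114 pascal = 0.4114 Pa. 1 decipascal = 0.1 Pa, so 1.102 decipascal = 1.102 * 0.1 = 0.1102 Pa. Sum: 0.4114 + 0.1102 = 0.5216 Pa. 1 millibar = 100 Pa, so 0.5216 Pa = 0.5216 / 100 = 0.005216 millibar.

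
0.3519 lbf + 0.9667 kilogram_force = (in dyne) 1 lbf = 4.4482216 N, so 0.3519 lbf = 0.3519 * 4.4482216 = 1.5653292 N. 1 kilogram_force = 9.80665 N, so 0.9667 kilogram_force = 0.9667 * 9.80665 = 9.4800886 N. Sum: 1.5653292 + 9.4800886 = 11.045418 N. 1 dyne = 1e-05 N, so 11.045418 N = 11.045418 / 1e-05 = 1104541.8 dyne ≈ 1.105e+06 dyne (4 s.f.). Final answer: 1.105e+06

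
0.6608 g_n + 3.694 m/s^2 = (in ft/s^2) 1 g_n = 9.80665 m/s^2, so 0.6608 g_n = 0.6608 * 9.80665 = 6.4802343 m/s^2. 3.694 m/s^2 is already in m/s^2. Sum: 6.4802343 + 3.694 = 10.174234 m/s^2. 1 ft/s^2 = 0.3048 m/s^2, so 10.174234 m/s^2 = 10.174234 / 0.3048 = 33.380034 ft/s^2 ≈ 33.38 ft/s^2 (4 s.f.). Final answer: 33.38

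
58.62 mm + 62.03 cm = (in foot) 1 mm = 0.001 m, so 58.62 mm = 58.62 * 0.001 = 0.05862 m. 1 cm = 0.01 m, so 62.03 cm = 62.03 * 0.01 = 0.6203 m. Sum: 0.05862 + 0.6203 = 0.67892 m. 1 foot = 0.3048 m, so 0.67892 m = 0.67892 / 0.3048 = 2.2274278 foot ≈ 2.227 foot (4 s.f.). Final answer: 2.227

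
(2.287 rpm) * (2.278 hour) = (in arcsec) 4.051e+08. Check: 1 rpm = 0.10471976 rad/s, so 2.287 rpm = 2.287 * 0.10471976 = 0.23949408 rad/s. 1 hour = 3600 s, so 2.278 hour = 2.278 * 3600 = 8200.8 s. Combine: 0.23949408 rad/s * 8200.8 s = 1964.0431 rad. 1 arcsec = 4.8481368e-06 rad, so 1964.0431 rad = 1964.0431 / 4.8481368e-06 = 4.0511296e+08 arcsec ≈ 4.051e+08 arcsec (4 s.f.).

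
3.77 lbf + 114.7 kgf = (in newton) 1142. Check: 1 lbf = 4.4482216 N, so 3.77 lbf = 3.77 * 4.4482216 = 16.769795 N. 1 kgf = 9.80665 N, so 114.7 kgf = 114.7 * 9.80665 = 1124.8228 N. Sum: 16.769795 + 1124.8228 = 1141.5926 N. 1141.5926 N = 1141.5926 newton ≈ 1142 newton (4 s.f.).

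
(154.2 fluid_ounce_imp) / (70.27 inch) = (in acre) 1 fluid_ounce_imp = 2.8413063e-05 m^3, so 154.2 fluid_ounce_imp = 154.2 * 2.8413063e-05 = 0.0043812942 m^3. 1 inch = 0.0254 m, so 70.27 inch = 70.27 * 0.0254 = 1.784858 m. Combine: 0.0043812942 m^3 / 1.784858 m = 0.0024547019 m^2. 1 acre = 4046.8564 m^2, so 0.0024547019 m^2 = 0.0024547019 / 4046.8564 = 6.0657004e-07 acre ≈ 6.066e-07 acre (4 s.f.). Final answer: 6.066e-07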